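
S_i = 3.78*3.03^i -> [3.78, 11.45, 34.7, 105.15, 318.61]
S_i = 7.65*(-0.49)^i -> [7.65, -3.75, 1.84, -0.9, 0.44]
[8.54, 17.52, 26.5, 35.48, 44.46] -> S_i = 8.54 + 8.98*i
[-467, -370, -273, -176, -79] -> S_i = -467 + 97*i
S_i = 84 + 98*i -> [84, 182, 280, 378, 476]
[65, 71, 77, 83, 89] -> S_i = 65 + 6*i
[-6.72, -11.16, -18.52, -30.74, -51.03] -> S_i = -6.72*1.66^i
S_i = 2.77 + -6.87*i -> [2.77, -4.1, -10.97, -17.84, -24.71]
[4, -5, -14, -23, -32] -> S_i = 4 + -9*i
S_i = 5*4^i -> [5, 20, 80, 320, 1280]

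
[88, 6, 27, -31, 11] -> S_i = Random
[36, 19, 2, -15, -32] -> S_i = 36 + -17*i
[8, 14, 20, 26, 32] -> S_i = 8 + 6*i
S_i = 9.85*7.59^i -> [9.85, 74.76, 567.44, 4306.87, 32689.13]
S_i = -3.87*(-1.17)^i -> [-3.87, 4.53, -5.3, 6.2, -7.25]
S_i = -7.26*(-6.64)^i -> [-7.26, 48.21, -320.09, 2125.4, -14112.66]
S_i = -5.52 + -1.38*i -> [-5.52, -6.9, -8.28, -9.66, -11.04]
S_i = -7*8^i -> [-7, -56, -448, -3584, -28672]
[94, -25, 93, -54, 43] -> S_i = Random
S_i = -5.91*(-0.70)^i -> [-5.91, 4.14, -2.9, 2.03, -1.42]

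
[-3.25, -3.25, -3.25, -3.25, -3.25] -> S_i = -3.25*1.00^i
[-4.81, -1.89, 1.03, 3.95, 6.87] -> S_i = -4.81 + 2.92*i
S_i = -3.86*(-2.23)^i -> [-3.86, 8.61, -19.2, 42.81, -95.46]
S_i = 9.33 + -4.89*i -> [9.33, 4.44, -0.45, -5.34, -10.23]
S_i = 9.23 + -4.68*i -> [9.23, 4.55, -0.13, -4.81, -9.49]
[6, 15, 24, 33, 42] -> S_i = 6 + 9*i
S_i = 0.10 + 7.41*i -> [0.1, 7.51, 14.92, 22.33, 29.74]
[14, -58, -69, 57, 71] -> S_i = Random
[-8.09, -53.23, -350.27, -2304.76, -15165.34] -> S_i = -8.09*6.58^i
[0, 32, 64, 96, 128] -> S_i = 0 + 32*i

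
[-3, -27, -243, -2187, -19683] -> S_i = -3*9^i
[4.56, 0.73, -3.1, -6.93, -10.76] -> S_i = 4.56 + -3.83*i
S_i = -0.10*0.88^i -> [-0.1, -0.09, -0.08, -0.07, -0.06]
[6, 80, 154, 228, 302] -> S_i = 6 + 74*i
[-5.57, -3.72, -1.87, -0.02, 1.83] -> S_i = -5.57 + 1.85*i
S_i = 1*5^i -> [1, 5, 25, 125, 625]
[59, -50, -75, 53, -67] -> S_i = Random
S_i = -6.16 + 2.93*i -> [-6.16, -3.23, -0.3, 2.63, 5.56]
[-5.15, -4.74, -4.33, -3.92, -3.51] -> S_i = -5.15 + 0.41*i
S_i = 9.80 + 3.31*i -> [9.8, 13.11, 16.42, 19.73, 23.04]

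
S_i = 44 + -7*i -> [44, 37, 30, 23, 16]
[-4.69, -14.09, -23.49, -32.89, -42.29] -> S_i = -4.69 + -9.40*i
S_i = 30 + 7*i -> [30, 37, 44, 51, 58]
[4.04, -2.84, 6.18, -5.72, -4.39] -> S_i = Random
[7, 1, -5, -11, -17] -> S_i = 7 + -6*i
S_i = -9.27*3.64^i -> [-9.27, -33.74, -122.82, -447.08, -1627.37]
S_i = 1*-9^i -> [1, -9, 81, -729, 6561]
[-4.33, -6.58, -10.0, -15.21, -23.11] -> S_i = -4.33*1.52^i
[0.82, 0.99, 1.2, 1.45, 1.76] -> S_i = 0.82*1.21^i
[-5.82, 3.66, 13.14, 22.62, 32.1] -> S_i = -5.82 + 9.48*i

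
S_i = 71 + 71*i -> [71, 142, 213, 284, 355]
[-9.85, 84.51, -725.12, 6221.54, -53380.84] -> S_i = -9.85*(-8.58)^i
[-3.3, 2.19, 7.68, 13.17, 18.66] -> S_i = -3.30 + 5.49*i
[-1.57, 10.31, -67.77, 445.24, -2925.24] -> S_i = -1.57*(-6.57)^i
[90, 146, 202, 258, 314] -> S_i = 90 + 56*i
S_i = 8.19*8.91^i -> [8.19, 72.97, 650.19, 5793.18, 51617.23]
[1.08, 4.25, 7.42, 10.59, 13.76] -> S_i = 1.08 + 3.17*i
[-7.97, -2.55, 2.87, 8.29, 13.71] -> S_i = -7.97 + 5.42*i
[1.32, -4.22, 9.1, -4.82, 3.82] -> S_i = Random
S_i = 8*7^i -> [8, 56, 392, 2744, 19208]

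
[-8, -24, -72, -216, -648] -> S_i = -8*3^i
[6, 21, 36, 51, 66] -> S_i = 6 + 15*i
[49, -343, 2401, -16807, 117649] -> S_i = 49*-7^i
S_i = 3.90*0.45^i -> [3.9, 1.76, 0.79, 0.36, 0.16]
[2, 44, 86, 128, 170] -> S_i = 2 + 42*i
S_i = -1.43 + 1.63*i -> [-1.43, 0.2, 1.83, 3.46, 5.09]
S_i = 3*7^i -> [3, 21, 147, 1029, 7203]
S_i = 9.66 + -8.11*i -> [9.66, 1.55, -6.56, -14.67, -22.78]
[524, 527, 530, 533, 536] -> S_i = 524 + 3*i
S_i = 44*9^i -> [44, 396, 3564, 32076, 288684]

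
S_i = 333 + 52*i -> [333, 385, 437, 489, 541]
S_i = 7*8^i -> [7, 56, 448, 3584, 28672]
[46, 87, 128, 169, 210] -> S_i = 46 + 41*i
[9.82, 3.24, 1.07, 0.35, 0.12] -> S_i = 9.82*0.33^i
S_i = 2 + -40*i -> [2, -38, -78, -118, -158]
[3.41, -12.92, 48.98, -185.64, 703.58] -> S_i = 3.41*(-3.79)^i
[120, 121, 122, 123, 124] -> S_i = 120 + 1*i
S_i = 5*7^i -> [5, 35, 245, 1715, 12005]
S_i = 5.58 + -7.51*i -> [5.58, -1.93, -9.44, -16.95, -24.46]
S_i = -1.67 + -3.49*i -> [-1.67, -5.16, -8.65, -12.14, -15.63]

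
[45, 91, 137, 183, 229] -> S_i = 45 + 46*i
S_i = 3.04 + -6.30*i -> [3.04, -3.26, -9.56, -15.86, -22.16]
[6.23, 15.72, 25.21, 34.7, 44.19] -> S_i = 6.23 + 9.49*i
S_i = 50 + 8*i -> [50, 58, 66, 74, 82]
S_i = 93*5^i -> [93, 465, 2325, 11625, 58125]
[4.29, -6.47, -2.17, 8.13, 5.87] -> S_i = Random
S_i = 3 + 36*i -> [3, 39, 75, 111, 147]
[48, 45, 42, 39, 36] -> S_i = 48 + -3*i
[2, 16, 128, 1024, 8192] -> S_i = 2*8^i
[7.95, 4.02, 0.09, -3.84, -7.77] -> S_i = 7.95 + -3.93*i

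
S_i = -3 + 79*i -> [-3, 76, 155, 234, 313]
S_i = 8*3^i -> [8, 24, 72, 216, 648]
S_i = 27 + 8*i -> [27, 35, 43, 51, 59]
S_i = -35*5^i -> [-35, -175, -875, -4375, -21875]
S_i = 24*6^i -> [24, 144, 864, 5184, 31104]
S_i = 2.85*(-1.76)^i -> [2.85, -5.02, 8.83, -15.54, 27.35]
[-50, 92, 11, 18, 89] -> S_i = Random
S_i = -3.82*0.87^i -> [-3.82, -3.32, -2.89, -2.52, -2.19]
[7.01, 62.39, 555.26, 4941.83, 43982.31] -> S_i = 7.01*8.90^i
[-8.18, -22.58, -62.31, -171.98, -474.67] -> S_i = -8.18*2.76^i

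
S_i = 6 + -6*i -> [6, 0, -6, -12, -18]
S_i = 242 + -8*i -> [242, 234, 226, 218, 210]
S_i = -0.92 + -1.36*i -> [-0.92, -2.28, -3.64, -5.0, -6.36]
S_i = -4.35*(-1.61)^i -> [-4.35, 7.0, -11.28, 18.15, -29.23]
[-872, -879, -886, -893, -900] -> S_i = -872 + -7*i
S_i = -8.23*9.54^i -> [-8.23, -78.51, -749.03, -7145.7, -68170.01]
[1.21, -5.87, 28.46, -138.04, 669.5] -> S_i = 1.21*(-4.85)^i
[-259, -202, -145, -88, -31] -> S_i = -259 + 57*i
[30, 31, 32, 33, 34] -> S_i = 30 + 1*i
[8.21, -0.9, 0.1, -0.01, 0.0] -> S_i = 8.21*(-0.11)^i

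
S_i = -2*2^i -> [-2, -4, -8, -16, -32]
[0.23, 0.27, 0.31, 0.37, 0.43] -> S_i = 0.23*1.17^i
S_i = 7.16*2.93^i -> [7.16, 20.98, 61.47, 180.1, 527.7]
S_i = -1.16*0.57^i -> [-1.16, -0.66, -0.38, -0.21, -0.12]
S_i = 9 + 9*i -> [9, 18, 27, 36, 45]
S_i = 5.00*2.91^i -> [5.0, 14.55, 42.34, 123.21, 358.54]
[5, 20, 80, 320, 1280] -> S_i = 5*4^i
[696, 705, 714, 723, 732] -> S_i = 696 + 9*i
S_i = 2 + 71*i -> [2, 73, 144, 215, 286]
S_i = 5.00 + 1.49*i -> [5.0, 6.49, 7.98, 9.47, 10.96]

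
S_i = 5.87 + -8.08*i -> [5.87, -2.21, -10.29, -18.37, -26.45]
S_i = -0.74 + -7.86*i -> [-0.74, -8.6, -16.46, -24.32, -32.18]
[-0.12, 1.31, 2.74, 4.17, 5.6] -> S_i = -0.12 + 1.43*i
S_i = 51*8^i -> [51, 408, 3264, 26112, 208896]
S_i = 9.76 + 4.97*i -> [9.76, 14.73, 19.7, 24.67, 29.64]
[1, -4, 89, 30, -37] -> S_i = Random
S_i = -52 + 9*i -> [-52, -43, -34, -25, -16]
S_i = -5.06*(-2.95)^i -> [-5.06, 14.93, -44.03, 129.9, -383.21]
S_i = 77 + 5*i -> [77, 82, 87, 92, 97]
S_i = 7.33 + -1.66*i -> [7.33, 5.67, 4.01, 2.35, 0.69]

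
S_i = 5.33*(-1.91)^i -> [5.33, -10.18, 19.44, -37.14, 70.94]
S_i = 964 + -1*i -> [964, 963, 962, 961, 960]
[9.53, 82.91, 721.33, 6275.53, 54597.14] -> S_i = 9.53*8.70^i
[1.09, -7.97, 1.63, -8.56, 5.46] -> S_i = Random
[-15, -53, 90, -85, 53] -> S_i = Random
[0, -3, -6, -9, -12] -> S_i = 0 + -3*i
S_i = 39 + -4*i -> [39, 35, 31, 27, 23]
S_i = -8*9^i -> [-8, -72, -648, -5832, -52488]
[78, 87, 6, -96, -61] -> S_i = Random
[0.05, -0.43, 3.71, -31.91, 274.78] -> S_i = 0.05*(-8.61)^i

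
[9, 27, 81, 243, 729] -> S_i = 9*3^i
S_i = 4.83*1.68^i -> [4.83, 8.11, 13.63, 22.9, 38.48]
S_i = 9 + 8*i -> [9, 17, 25, 33, 41]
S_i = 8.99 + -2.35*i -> [8.99, 6.64, 4.29, 1.94, -0.41]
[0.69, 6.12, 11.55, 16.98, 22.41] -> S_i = 0.69 + 5.43*i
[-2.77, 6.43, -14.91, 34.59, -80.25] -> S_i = -2.77*(-2.32)^i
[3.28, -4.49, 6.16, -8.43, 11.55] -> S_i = 3.28*(-1.37)^i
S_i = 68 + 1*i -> [68, 69, 70, 71, 72]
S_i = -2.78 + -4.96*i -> [-2.78, -7.74, -12.7, -17.66, -22.62]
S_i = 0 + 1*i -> [0, 1, 2, 3, 4]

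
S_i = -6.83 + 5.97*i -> [-6.83, -0.86, 5.11, 11.08, 17.05]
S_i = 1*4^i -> [1, 4, 16, 64, 256]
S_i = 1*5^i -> [1, 5, 25, 125, 625]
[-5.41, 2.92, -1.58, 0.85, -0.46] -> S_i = -5.41*(-0.54)^i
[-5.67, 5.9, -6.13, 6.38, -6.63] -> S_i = -5.67*(-1.04)^i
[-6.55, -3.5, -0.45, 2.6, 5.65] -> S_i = -6.55 + 3.05*i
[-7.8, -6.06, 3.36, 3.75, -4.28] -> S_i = Random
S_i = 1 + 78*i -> [1, 79, 157, 235, 313]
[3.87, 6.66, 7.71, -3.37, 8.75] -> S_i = Random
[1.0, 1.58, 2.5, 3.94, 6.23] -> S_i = 1.00*1.58^i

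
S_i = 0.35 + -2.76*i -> [0.35, -2.41, -5.17, -7.93, -10.69]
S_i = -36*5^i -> [-36, -180, -900, -4500, -22500]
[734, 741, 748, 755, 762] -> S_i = 734 + 7*i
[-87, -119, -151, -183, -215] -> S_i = -87 + -32*i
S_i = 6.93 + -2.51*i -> [6.93, 4.42, 1.91, -0.6, -3.11]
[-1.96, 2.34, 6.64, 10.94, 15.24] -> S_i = -1.96 + 4.30*i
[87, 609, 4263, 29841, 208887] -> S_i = 87*7^i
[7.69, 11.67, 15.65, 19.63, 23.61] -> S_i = 7.69 + 3.98*i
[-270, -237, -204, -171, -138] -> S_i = -270 + 33*i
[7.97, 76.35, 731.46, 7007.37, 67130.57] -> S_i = 7.97*9.58^i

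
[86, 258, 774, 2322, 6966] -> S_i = 86*3^i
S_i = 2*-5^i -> [2, -10, 50, -250, 1250]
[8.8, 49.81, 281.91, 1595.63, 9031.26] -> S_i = 8.80*5.66^i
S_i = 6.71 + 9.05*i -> [6.71, 15.76, 24.81, 33.86, 42.91]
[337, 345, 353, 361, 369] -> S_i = 337 + 8*i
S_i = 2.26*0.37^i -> [2.26, 0.84, 0.31, 0.11, 0.04]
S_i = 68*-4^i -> [68, -272, 1088, -4352, 17408]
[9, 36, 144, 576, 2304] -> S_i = 9*4^i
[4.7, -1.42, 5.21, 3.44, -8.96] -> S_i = Random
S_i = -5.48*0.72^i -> [-5.48, -3.95, -2.84, -2.05, -1.47]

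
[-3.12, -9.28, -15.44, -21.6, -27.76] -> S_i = -3.12 + -6.16*i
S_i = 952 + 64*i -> [952, 1016, 1080, 1144, 1208]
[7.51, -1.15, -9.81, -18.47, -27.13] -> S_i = 7.51 + -8.66*i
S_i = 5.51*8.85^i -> [5.51, 48.76, 431.56, 3819.28, 33800.62]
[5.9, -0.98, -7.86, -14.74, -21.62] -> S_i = 5.90 + -6.88*i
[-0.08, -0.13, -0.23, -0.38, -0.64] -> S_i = -0.08*1.68^i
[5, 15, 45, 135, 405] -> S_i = 5*3^i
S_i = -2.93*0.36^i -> [-2.93, -1.05, -0.38, -0.14, -0.05]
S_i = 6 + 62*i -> [6, 68, 130, 192, 254]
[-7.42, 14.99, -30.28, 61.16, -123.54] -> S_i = -7.42*(-2.02)^i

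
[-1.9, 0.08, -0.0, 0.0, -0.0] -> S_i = -1.90*(-0.04)^i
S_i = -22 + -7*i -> [-22, -29, -36, -43, -50]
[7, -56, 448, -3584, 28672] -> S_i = 7*-8^i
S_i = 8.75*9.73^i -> [8.75, 85.14, 828.39, 8060.21, 78425.88]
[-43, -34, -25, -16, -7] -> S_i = -43 + 9*i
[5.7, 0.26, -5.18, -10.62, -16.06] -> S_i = 5.70 + -5.44*i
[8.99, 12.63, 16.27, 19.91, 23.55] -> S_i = 8.99 + 3.64*i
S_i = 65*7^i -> [65, 455, 3185, 22295, 156065]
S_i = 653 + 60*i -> [653, 713, 773, 833, 893]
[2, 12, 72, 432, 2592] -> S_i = 2*6^i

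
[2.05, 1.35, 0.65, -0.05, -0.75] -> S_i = 2.05 + -0.70*i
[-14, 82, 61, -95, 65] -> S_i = Random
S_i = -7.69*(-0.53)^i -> [-7.69, 4.08, -2.16, 1.14, -0.61]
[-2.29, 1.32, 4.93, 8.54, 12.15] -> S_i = -2.29 + 3.61*i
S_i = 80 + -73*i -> [80, 7, -66, -139, -212]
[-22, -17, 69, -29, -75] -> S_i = Random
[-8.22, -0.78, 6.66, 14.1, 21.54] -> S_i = -8.22 + 7.44*i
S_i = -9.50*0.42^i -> [-9.5, -3.99, -1.68, -0.7, -0.3]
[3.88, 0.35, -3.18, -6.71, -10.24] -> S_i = 3.88 + -3.53*i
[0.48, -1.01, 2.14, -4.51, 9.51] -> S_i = 0.48*(-2.11)^i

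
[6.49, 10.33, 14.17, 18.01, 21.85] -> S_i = 6.49 + 3.84*i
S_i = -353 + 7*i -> [-353, -346, -339, -332, -325]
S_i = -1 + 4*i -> [-1, 3, 7, 11, 15]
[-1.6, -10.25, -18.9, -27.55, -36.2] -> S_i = -1.60 + -8.65*i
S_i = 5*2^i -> [5, 10, 20, 40, 80]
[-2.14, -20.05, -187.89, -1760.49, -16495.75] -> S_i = -2.14*9.37^i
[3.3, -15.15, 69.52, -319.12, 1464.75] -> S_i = 3.30*(-4.59)^i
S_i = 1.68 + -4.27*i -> [1.68, -2.59, -6.86, -11.13, -15.4]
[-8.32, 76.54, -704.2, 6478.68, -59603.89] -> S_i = -8.32*(-9.20)^i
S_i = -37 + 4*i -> [-37, -33, -29, -25, -21]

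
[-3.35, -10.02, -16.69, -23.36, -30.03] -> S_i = -3.35 + -6.67*i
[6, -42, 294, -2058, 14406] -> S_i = 6*-7^i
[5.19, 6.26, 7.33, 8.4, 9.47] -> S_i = 5.19 + 1.07*i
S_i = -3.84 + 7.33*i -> [-3.84, 3.49, 10.82, 18.15, 25.48]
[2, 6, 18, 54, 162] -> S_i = 2*3^i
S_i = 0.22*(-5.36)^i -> [0.22, -1.18, 6.32, -33.88, 181.59]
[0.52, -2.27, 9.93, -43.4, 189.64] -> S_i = 0.52*(-4.37)^i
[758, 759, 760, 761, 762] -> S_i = 758 + 1*i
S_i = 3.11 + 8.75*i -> [3.11, 11.86, 20.61, 29.36, 38.11]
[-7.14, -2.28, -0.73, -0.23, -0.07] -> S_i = -7.14*0.32^i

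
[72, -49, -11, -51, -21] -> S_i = Random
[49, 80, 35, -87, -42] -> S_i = Random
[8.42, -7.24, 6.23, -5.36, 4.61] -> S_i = 8.42*(-0.86)^i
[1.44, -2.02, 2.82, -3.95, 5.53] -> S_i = 1.44*(-1.40)^i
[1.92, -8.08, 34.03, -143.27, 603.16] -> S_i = 1.92*(-4.21)^i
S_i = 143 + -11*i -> [143, 132, 121, 110, 99]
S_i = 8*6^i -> [8, 48, 288, 1728, 10368]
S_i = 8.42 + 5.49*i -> [8.42, 13.91, 19.4, 24.89, 30.38]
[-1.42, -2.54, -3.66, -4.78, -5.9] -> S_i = -1.42 + -1.12*i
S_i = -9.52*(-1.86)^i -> [-9.52, 17.71, -32.94, 61.26, -113.94]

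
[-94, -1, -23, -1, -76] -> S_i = Random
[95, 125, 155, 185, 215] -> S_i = 95 + 30*i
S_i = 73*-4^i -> [73, -292, 1168, -4672, 18688]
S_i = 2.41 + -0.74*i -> [2.41, 1.67, 0.93, 0.19, -0.55]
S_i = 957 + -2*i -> [957, 955, 953, 951, 949]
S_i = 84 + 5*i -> [84, 89, 94, 99, 104]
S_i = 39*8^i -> [39, 312, 2496, 19968, 159744]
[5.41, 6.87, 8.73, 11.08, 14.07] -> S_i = 5.41*1.27^i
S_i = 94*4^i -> [94, 376, 1504, 6016, 24064]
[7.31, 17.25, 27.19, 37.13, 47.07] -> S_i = 7.31 + 9.94*i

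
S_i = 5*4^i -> [5, 20, 80, 320, 1280]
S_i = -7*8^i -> [-7, -56, -448, -3584, -28672]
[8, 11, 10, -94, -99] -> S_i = Random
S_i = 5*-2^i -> [5, -10, 20, -40, 80]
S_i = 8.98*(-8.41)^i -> [8.98, -75.52, 635.14, -5341.51, 44922.13]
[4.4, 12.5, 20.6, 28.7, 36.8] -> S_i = 4.40 + 8.10*i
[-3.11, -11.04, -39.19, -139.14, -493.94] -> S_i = -3.11*3.55^i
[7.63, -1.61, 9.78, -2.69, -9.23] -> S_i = Random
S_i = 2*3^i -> [2, 6, 18, 54, 162]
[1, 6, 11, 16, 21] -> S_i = 1 + 5*i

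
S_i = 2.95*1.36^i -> [2.95, 4.01, 5.46, 7.42, 10.09]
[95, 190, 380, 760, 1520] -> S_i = 95*2^i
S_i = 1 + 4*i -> [1, 5, 9, 13, 17]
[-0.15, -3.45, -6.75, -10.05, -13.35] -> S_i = -0.15 + -3.30*i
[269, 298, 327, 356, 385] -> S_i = 269 + 29*i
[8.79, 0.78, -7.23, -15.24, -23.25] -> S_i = 8.79 + -8.01*i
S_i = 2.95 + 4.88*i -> [2.95, 7.83, 12.71, 17.59, 22.47]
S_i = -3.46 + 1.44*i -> [-3.46, -2.02, -0.58, 0.86, 2.3]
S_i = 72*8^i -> [72, 576, 4608, 36864, 294912]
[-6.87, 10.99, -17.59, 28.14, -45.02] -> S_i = -6.87*(-1.60)^i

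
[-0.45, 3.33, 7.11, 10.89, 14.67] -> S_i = -0.45 + 3.78*i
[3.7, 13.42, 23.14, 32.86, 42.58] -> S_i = 3.70 + 9.72*i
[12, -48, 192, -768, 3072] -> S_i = 12*-4^i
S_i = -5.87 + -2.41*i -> [-5.87, -8.28, -10.69, -13.1, -15.51]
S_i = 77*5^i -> [77, 385, 1925, 9625, 48125]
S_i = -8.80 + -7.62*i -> [-8.8, -16.42, -24.04, -31.66, -39.28]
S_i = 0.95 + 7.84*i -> [0.95, 8.79, 16.63, 24.47, 32.31]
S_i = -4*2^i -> [-4, -8, -16, -32, -64]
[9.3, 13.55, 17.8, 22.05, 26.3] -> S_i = 9.30 + 4.25*i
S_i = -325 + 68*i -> [-325, -257, -189, -121, -53]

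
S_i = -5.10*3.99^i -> [-5.1, -20.35, -81.19, -323.96, -1292.59]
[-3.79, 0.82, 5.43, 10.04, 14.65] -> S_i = -3.79 + 4.61*i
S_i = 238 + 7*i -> [238, 245, 252, 259, 266]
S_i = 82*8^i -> [82, 656, 5248, 41984, 335872]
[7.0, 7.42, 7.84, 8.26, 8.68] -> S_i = 7.00 + 0.42*i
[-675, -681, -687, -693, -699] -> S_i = -675 + -6*i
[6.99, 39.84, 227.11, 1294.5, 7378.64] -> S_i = 6.99*5.70^i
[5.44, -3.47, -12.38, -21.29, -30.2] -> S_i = 5.44 + -8.91*i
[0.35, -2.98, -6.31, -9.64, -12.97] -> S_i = 0.35 + -3.33*i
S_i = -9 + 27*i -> [-9, 18, 45, 72, 99]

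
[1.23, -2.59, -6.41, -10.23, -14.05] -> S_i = 1.23 + -3.82*i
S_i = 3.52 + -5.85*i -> [3.52, -2.33, -8.18, -14.03, -19.88]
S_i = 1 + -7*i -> [1, -6, -13, -20, -27]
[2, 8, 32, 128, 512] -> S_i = 2*4^i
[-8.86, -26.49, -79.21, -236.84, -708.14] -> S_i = -8.86*2.99^i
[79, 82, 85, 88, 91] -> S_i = 79 + 3*i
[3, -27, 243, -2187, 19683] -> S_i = 3*-9^i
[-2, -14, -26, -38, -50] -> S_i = -2 + -12*i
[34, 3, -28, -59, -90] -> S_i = 34 + -31*i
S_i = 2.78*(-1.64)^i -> [2.78, -4.56, 7.48, -12.26, 20.11]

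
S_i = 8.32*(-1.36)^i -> [8.32, -11.32, 15.39, -20.93, 28.46]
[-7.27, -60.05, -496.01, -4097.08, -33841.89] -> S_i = -7.27*8.26^i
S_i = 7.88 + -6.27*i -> [7.88, 1.61, -4.66, -10.93, -17.2]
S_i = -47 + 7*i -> [-47, -40, -33, -26, -19]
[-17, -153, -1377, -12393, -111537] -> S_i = -17*9^i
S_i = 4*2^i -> [4, 8, 16, 32, 64]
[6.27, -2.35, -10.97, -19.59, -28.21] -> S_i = 6.27 + -8.62*i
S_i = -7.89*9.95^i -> [-7.89, -78.51, -781.13, -7772.24, -77333.8]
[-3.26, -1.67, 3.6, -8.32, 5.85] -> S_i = Random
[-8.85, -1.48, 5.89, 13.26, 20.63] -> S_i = -8.85 + 7.37*i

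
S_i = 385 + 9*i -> [385, 394, 403, 412, 421]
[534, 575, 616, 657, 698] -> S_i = 534 + 41*i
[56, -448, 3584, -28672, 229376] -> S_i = 56*-8^i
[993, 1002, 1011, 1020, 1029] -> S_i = 993 + 9*i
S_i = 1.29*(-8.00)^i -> [1.29, -10.32, 82.56, -660.48, 5283.84]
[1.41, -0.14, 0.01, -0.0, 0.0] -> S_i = 1.41*(-0.10)^i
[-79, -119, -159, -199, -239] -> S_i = -79 + -40*i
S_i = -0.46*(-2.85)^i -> [-0.46, 1.31, -3.74, 10.65, -30.35]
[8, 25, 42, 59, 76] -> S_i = 8 + 17*i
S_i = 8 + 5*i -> [8, 13, 18, 23, 28]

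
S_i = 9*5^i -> [9, 45, 225, 1125, 5625]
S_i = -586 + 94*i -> [-586, -492, -398, -304, -210]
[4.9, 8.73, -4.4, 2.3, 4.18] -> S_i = Random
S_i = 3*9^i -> [3, 27, 243, 2187, 19683]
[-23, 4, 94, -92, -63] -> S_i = Random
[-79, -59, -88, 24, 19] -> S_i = Random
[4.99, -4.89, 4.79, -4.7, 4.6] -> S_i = 4.99*(-0.98)^i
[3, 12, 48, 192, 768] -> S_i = 3*4^i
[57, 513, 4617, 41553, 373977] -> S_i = 57*9^i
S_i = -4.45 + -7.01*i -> [-4.45, -11.46, -18.47, -25.48, -32.49]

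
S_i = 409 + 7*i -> [409, 416, 423, 430, 437]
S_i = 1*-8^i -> [1, -8, 64, -512, 4096]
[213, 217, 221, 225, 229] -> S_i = 213 + 4*i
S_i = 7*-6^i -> [7, -42, 252, -1512, 9072]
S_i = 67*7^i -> [67, 469, 3283, 22981, 160867]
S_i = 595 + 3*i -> [595, 598, 601, 604, 607]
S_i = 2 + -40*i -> [2, -38, -78, -118, -158]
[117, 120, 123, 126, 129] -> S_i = 117 + 3*i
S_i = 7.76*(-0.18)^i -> [7.76, -1.4, 0.25, -0.05, 0.01]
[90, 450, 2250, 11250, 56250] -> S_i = 90*5^i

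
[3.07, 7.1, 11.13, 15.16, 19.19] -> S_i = 3.07 + 4.03*i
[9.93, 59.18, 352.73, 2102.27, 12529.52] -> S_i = 9.93*5.96^i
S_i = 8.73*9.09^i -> [8.73, 79.36, 721.34, 6557.01, 59603.23]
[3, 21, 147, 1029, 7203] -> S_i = 3*7^i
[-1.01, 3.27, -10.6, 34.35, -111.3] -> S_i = -1.01*(-3.24)^i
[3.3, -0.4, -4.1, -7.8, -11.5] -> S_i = 3.30 + -3.70*i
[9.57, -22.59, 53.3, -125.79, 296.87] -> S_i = 9.57*(-2.36)^i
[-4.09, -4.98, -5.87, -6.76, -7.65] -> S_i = -4.09 + -0.89*i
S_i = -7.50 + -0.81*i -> [-7.5, -8.31, -9.12, -9.93, -10.74]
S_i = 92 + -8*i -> [92, 84, 76, 68, 60]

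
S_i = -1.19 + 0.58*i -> [-1.19, -0.61, -0.03, 0.55, 1.13]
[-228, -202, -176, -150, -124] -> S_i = -228 + 26*i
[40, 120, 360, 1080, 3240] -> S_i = 40*3^i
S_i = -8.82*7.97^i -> [-8.82, -70.3, -560.25, -4465.23, -35587.86]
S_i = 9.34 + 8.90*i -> [9.34, 18.24, 27.14, 36.04, 44.94]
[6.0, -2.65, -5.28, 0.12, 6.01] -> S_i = Random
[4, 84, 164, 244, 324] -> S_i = 4 + 80*i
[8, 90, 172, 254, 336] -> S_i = 8 + 82*i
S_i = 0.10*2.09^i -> [0.1, 0.21, 0.44, 0.91, 1.91]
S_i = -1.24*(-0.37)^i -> [-1.24, 0.46, -0.17, 0.06, -0.02]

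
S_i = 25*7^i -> [25, 175, 1225, 8575, 60025]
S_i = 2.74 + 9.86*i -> [2.74, 12.6, 22.46, 32.32, 42.18]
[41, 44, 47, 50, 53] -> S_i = 41 + 3*i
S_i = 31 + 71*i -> [31, 102, 173, 244, 315]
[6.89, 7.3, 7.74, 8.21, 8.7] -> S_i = 6.89*1.06^i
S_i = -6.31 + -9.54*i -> [-6.31, -15.85, -25.39, -34.93, -44.47]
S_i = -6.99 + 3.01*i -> [-6.99, -3.98, -0.97, 2.04, 5.05]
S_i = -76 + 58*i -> [-76, -18, 40, 98, 156]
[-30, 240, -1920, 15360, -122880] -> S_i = -30*-8^i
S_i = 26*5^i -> [26, 130, 650, 3250, 16250]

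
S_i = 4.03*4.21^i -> [4.03, 16.97, 71.43, 300.71, 1266.0]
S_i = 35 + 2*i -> [35, 37, 39, 41, 43]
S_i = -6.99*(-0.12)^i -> [-6.99, 0.84, -0.1, 0.01, -0.0]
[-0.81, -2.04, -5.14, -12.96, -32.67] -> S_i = -0.81*2.52^i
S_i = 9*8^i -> [9, 72, 576, 4608, 36864]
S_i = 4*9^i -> [4, 36, 324, 2916, 26244]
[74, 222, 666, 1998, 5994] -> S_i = 74*3^i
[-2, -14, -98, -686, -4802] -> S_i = -2*7^i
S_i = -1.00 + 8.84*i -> [-1.0, 7.84, 16.68, 25.52, 34.36]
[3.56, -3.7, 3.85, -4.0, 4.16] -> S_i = 3.56*(-1.04)^i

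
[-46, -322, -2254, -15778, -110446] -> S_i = -46*7^i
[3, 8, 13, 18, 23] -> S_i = 3 + 5*i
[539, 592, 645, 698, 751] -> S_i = 539 + 53*i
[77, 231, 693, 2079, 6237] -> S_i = 77*3^i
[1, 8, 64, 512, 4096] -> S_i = 1*8^i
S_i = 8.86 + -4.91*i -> [8.86, 3.95, -0.96, -5.87, -10.78]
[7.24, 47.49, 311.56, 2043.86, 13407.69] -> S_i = 7.24*6.56^i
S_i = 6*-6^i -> [6, -36, 216, -1296, 7776]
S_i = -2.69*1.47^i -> [-2.69, -3.95, -5.81, -8.54, -12.56]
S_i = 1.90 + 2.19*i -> [1.9, 4.09, 6.28, 8.47, 10.66]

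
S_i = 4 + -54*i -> [4, -50, -104, -158, -212]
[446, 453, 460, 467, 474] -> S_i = 446 + 7*i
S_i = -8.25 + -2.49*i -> [-8.25, -10.74, -13.23, -15.72, -18.21]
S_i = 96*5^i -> [96, 480, 2400, 12000, 60000]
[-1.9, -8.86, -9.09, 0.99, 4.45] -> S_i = Random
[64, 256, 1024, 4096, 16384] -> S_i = 64*4^i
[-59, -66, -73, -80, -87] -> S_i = -59 + -7*i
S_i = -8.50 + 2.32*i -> [-8.5, -6.18, -3.86, -1.54, 0.78]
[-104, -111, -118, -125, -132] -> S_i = -104 + -7*i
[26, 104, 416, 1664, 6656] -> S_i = 26*4^i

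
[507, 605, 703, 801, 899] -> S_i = 507 + 98*i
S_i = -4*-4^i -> [-4, 16, -64, 256, -1024]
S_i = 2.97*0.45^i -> [2.97, 1.34, 0.6, 0.27, 0.12]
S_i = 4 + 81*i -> [4, 85, 166, 247, 328]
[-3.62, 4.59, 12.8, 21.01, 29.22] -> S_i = -3.62 + 8.21*i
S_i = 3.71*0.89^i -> [3.71, 3.3, 2.94, 2.62, 2.33]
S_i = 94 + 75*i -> [94, 169, 244, 319, 394]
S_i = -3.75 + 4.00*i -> [-3.75, 0.25, 4.25, 8.25, 12.25]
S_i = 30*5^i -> [30, 150, 750, 3750, 18750]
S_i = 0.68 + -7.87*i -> [0.68, -7.19, -15.06, -22.93, -30.8]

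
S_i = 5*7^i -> [5, 35, 245, 1715, 12005]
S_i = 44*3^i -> [44, 132, 396, 1188, 3564]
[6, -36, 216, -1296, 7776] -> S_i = 6*-6^i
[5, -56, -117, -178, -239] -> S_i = 5 + -61*i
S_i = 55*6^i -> [55, 330, 1980, 11880, 71280]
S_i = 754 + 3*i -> [754, 757, 760, 763, 766]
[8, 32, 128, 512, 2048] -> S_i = 8*4^i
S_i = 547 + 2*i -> [547, 549, 551, 553, 555]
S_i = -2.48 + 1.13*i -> [-2.48, -1.35, -0.22, 0.91, 2.04]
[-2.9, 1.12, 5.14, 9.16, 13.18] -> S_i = -2.90 + 4.02*i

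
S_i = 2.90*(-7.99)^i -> [2.9, -23.17, 185.14, -1479.24, 11819.12]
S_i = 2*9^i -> [2, 18, 162, 1458, 13122]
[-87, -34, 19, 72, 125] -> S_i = -87 + 53*i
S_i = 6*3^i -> [6, 18, 54, 162, 486]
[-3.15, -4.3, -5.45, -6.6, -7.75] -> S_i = -3.15 + -1.15*i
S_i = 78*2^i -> [78, 156, 312, 624, 1248]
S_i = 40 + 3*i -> [40, 43, 46, 49, 52]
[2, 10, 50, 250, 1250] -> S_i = 2*5^i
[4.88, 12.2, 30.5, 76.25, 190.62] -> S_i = 4.88*2.50^i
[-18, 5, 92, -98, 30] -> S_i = Random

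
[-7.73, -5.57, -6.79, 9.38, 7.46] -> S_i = Random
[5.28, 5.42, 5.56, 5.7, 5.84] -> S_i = 5.28 + 0.14*i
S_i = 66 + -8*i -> [66, 58, 50, 42, 34]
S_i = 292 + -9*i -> [292, 283, 274, 265, 256]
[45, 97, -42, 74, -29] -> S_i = Random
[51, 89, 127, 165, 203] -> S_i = 51 + 38*i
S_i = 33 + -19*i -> [33, 14, -5, -24, -43]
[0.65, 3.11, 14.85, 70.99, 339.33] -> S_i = 0.65*4.78^i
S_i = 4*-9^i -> [4, -36, 324, -2916, 26244]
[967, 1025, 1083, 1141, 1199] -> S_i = 967 + 58*i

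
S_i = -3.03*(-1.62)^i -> [-3.03, 4.91, -7.95, 12.88, -20.87]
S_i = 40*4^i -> [40, 160, 640, 2560, 10240]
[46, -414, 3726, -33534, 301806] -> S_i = 46*-9^i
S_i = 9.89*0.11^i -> [9.89, 1.09, 0.12, 0.01, 0.0]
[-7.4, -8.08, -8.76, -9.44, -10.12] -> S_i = -7.40 + -0.68*i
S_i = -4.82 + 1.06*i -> [-4.82, -3.76, -2.7, -1.64, -0.58]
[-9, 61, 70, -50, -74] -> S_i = Random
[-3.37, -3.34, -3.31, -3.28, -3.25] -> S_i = -3.37 + 0.03*i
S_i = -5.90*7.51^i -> [-5.9, -44.31, -332.76, -2499.03, -18767.73]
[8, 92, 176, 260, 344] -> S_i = 8 + 84*i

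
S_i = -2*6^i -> [-2, -12, -72, -432, -2592]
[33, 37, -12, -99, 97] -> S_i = Random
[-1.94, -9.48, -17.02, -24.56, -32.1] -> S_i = -1.94 + -7.54*i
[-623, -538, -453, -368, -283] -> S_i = -623 + 85*i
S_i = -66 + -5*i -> [-66, -71, -76, -81, -86]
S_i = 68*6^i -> [68, 408, 2448, 14688, 88128]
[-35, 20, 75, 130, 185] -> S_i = -35 + 55*i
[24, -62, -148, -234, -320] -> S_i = 24 + -86*i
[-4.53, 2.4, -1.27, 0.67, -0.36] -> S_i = -4.53*(-0.53)^i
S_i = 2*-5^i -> [2, -10, 50, -250, 1250]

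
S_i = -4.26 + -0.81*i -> [-4.26, -5.07, -5.88, -6.69, -7.5]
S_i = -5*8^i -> [-5, -40, -320, -2560, -20480]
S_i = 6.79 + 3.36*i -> [6.79, 10.15, 13.51, 16.87, 20.23]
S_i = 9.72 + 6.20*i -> [9.72, 15.92, 22.12, 28.32, 34.52]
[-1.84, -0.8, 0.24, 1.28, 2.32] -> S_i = -1.84 + 1.04*i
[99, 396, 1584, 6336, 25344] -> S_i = 99*4^i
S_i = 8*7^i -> [8, 56, 392, 2744, 19208]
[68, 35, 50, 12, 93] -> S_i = Random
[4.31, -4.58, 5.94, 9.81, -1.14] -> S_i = Random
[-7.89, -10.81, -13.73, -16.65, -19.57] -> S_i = -7.89 + -2.92*i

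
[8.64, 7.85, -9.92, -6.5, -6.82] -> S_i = Random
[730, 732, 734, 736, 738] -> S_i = 730 + 2*i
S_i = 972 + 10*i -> [972, 982, 992, 1002, 1012]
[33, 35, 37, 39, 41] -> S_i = 33 + 2*i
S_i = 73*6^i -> [73, 438, 2628, 15768, 94608]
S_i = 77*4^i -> [77, 308, 1232, 4928, 19712]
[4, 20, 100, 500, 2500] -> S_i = 4*5^i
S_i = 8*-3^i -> [8, -24, 72, -216, 648]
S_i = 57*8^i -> [57, 456, 3648, 29184, 233472]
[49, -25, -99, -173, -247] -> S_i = 49 + -74*i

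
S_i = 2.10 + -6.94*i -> [2.1, -4.84, -11.78, -18.72, -25.66]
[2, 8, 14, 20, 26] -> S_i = 2 + 6*i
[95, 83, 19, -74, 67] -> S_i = Random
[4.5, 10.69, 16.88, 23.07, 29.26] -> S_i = 4.50 + 6.19*i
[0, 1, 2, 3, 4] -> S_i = 0 + 1*i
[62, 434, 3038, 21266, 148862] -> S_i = 62*7^i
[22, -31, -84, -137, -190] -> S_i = 22 + -53*i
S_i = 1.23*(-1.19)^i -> [1.23, -1.46, 1.74, -2.07, 2.47]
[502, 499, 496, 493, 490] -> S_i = 502 + -3*i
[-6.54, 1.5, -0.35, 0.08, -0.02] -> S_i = -6.54*(-0.23)^i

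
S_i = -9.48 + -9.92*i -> [-9.48, -19.4, -29.32, -39.24, -49.16]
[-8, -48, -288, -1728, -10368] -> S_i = -8*6^i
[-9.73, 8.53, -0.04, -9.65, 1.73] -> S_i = Random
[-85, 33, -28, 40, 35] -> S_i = Random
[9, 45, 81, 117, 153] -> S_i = 9 + 36*i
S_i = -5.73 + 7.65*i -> [-5.73, 1.92, 9.57, 17.22, 24.87]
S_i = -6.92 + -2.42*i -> [-6.92, -9.34, -11.76, -14.18, -16.6]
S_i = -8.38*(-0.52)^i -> [-8.38, 4.36, -2.27, 1.18, -0.61]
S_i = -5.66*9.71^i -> [-5.66, -54.96, -533.65, -5181.72, -50314.52]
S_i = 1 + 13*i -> [1, 14, 27, 40, 53]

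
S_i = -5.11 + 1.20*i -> [-5.11, -3.91, -2.71, -1.51, -0.31]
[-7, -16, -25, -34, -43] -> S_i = -7 + -9*i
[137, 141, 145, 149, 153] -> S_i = 137 + 4*i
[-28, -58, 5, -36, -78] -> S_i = Random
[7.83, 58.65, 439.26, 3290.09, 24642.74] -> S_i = 7.83*7.49^i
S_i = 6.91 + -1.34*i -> [6.91, 5.57, 4.23, 2.89, 1.55]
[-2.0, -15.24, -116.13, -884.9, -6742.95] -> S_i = -2.00*7.62^i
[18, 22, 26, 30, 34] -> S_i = 18 + 4*i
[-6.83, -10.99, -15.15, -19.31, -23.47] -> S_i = -6.83 + -4.16*i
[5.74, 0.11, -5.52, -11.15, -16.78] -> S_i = 5.74 + -5.63*i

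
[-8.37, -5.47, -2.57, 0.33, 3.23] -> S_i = -8.37 + 2.90*i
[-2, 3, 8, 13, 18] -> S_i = -2 + 5*i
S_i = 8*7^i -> [8, 56, 392, 2744, 19208]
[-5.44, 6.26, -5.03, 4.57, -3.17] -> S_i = Random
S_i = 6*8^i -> [6, 48, 384, 3072, 24576]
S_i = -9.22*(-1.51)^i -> [-9.22, 13.92, -21.02, 31.74, -47.93]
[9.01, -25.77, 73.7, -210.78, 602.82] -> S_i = 9.01*(-2.86)^i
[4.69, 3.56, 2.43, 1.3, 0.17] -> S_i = 4.69 + -1.13*i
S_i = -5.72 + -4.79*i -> [-5.72, -10.51, -15.3, -20.09, -24.88]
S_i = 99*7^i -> [99, 693, 4851, 33957, 237699]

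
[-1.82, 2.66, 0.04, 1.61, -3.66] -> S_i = Random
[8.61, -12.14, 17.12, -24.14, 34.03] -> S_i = 8.61*(-1.41)^i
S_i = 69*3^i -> [69, 207, 621, 1863, 5589]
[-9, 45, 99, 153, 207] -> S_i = -9 + 54*i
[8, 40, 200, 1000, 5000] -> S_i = 8*5^i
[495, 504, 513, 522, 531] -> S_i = 495 + 9*i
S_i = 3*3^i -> [3, 9, 27, 81, 243]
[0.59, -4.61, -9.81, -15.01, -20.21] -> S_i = 0.59 + -5.20*i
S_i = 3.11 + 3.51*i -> [3.11, 6.62, 10.13, 13.64, 17.15]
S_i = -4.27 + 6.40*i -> [-4.27, 2.13, 8.53, 14.93, 21.33]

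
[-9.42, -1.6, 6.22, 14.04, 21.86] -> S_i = -9.42 + 7.82*i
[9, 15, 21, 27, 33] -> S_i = 9 + 6*i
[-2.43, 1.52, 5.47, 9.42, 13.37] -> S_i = -2.43 + 3.95*i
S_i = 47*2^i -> [47, 94, 188, 376, 752]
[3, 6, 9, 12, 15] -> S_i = 3 + 3*i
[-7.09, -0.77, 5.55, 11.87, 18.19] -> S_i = -7.09 + 6.32*i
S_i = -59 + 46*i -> [-59, -13, 33, 79, 125]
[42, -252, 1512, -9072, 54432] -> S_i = 42*-6^i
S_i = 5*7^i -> [5, 35, 245, 1715, 12005]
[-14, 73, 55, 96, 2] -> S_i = Random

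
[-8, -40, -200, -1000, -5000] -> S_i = -8*5^i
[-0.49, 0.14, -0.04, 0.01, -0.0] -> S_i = -0.49*(-0.29)^i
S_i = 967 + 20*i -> [967, 987, 1007, 1027, 1047]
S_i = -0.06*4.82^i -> [-0.06, -0.29, -1.39, -6.72, -32.38]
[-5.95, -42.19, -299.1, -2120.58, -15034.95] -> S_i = -5.95*7.09^i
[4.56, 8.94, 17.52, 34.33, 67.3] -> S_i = 4.56*1.96^i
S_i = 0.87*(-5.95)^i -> [0.87, -5.18, 30.8, -183.26, 1090.4]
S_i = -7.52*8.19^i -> [-7.52, -61.59, -504.41, -4131.14, -33834.01]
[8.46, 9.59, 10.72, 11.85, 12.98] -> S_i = 8.46 + 1.13*i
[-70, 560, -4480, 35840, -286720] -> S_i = -70*-8^i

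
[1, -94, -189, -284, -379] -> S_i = 1 + -95*i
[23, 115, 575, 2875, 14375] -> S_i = 23*5^i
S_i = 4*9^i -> [4, 36, 324, 2916, 26244]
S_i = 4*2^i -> [4, 8, 16, 32, 64]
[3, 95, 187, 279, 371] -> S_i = 3 + 92*i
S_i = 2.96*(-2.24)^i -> [2.96, -6.63, 14.85, -33.27, 74.52]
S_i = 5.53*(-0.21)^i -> [5.53, -1.16, 0.24, -0.05, 0.01]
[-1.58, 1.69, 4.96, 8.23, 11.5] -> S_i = -1.58 + 3.27*i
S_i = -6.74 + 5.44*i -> [-6.74, -1.3, 4.14, 9.58, 15.02]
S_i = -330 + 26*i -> [-330, -304, -278, -252, -226]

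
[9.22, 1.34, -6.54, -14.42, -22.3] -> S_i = 9.22 + -7.88*i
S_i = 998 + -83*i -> [998, 915, 832, 749, 666]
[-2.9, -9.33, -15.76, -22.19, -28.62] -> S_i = -2.90 + -6.43*i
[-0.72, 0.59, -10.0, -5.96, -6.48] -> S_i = Random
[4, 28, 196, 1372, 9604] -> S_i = 4*7^i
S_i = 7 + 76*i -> [7, 83, 159, 235, 311]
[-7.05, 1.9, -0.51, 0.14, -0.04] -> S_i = -7.05*(-0.27)^i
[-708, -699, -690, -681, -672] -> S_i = -708 + 9*i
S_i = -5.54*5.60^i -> [-5.54, -31.02, -173.73, -972.91, -5448.31]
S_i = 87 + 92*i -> [87, 179, 271, 363, 455]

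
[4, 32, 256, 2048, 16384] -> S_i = 4*8^i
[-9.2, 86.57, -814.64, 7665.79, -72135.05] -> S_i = -9.20*(-9.41)^i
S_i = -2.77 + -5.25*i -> [-2.77, -8.02, -13.27, -18.52, -23.77]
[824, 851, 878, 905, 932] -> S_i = 824 + 27*i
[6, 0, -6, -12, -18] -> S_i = 6 + -6*i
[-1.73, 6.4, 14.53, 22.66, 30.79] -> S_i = -1.73 + 8.13*i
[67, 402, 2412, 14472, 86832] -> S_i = 67*6^i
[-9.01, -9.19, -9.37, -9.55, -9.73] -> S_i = -9.01 + -0.18*i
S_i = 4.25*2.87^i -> [4.25, 12.2, 35.01, 100.47, 288.35]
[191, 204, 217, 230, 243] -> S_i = 191 + 13*i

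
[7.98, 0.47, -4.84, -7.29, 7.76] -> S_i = Random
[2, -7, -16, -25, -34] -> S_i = 2 + -9*i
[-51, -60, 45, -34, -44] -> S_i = Random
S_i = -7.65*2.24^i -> [-7.65, -17.14, -38.38, -85.98, -192.6]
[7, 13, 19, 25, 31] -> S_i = 7 + 6*i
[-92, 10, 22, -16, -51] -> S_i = Random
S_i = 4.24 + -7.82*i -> [4.24, -3.58, -11.4, -19.22, -27.04]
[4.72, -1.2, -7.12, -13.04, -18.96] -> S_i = 4.72 + -5.92*i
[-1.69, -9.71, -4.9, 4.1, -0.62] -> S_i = Random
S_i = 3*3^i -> [3, 9, 27, 81, 243]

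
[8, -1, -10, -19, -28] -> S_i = 8 + -9*i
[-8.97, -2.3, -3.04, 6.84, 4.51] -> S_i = Random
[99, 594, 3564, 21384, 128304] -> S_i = 99*6^i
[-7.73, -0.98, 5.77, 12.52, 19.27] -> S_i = -7.73 + 6.75*i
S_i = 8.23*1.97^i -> [8.23, 16.21, 31.94, 62.92, 123.96]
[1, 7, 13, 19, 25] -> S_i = 1 + 6*i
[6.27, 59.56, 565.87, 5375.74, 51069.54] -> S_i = 6.27*9.50^i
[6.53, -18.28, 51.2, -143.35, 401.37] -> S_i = 6.53*(-2.80)^i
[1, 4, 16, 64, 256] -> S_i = 1*4^i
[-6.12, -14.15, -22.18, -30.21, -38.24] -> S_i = -6.12 + -8.03*i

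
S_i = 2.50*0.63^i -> [2.5, 1.58, 0.99, 0.63, 0.39]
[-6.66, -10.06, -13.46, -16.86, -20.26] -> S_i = -6.66 + -3.40*i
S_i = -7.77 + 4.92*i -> [-7.77, -2.85, 2.07, 6.99, 11.91]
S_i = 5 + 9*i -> [5, 14, 23, 32, 41]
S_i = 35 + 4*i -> [35, 39, 43, 47, 51]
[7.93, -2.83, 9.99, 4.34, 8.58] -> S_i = Random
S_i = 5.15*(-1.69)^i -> [5.15, -8.7, 14.71, -24.86, 42.01]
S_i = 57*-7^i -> [57, -399, 2793, -19551, 136857]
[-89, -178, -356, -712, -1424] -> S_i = -89*2^i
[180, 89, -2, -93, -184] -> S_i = 180 + -91*i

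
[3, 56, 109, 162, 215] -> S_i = 3 + 53*i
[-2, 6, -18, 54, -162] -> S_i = -2*-3^i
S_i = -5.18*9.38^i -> [-5.18, -48.59, -455.76, -4275.02, -40099.7]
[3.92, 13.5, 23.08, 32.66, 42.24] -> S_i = 3.92 + 9.58*i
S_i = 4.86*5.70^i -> [4.86, 27.7, 157.9, 900.04, 5130.22]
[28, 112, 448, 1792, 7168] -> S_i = 28*4^i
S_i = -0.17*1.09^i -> [-0.17, -0.19, -0.2, -0.22, -0.24]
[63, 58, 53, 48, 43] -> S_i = 63 + -5*i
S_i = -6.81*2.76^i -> [-6.81, -18.8, -51.88, -143.18, -395.17]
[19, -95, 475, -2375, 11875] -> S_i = 19*-5^i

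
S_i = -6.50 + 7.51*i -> [-6.5, 1.01, 8.52, 16.03, 23.54]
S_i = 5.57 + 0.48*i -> [5.57, 6.05, 6.53, 7.01, 7.49]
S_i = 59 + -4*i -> [59, 55, 51, 47, 43]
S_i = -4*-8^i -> [-4, 32, -256, 2048, -16384]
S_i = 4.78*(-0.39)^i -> [4.78, -1.86, 0.73, -0.28, 0.11]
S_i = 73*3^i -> [73, 219, 657, 1971, 5913]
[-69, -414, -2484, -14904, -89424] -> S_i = -69*6^i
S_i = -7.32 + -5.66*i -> [-7.32, -12.98, -18.64, -24.3, -29.96]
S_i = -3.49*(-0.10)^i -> [-3.49, 0.35, -0.03, 0.0, -0.0]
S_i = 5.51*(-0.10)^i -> [5.51, -0.55, 0.06, -0.01, 0.0]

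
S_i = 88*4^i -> [88, 352, 1408, 5632, 22528]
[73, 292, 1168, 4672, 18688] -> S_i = 73*4^i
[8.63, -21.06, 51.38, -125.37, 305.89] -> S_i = 8.63*(-2.44)^i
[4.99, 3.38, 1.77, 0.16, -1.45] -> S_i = 4.99 + -1.61*i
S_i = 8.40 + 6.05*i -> [8.4, 14.45, 20.5, 26.55, 32.6]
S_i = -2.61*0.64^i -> [-2.61, -1.67, -1.07, -0.68, -0.44]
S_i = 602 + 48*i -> [602, 650, 698, 746, 794]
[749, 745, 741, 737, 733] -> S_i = 749 + -4*i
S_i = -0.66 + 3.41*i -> [-0.66, 2.75, 6.16, 9.57, 12.98]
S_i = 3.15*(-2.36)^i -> [3.15, -7.43, 17.54, -41.4, 97.71]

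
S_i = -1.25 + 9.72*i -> [-1.25, 8.47, 18.19, 27.91, 37.63]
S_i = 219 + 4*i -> [219, 223, 227, 231, 235]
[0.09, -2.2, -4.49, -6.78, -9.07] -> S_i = 0.09 + -2.29*i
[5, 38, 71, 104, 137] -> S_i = 5 + 33*i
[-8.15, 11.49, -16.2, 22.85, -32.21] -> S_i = -8.15*(-1.41)^i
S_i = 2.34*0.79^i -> [2.34, 1.85, 1.46, 1.15, 0.91]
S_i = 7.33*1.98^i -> [7.33, 14.51, 28.74, 56.9, 112.66]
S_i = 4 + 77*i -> [4, 81, 158, 235, 312]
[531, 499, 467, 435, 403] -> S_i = 531 + -32*i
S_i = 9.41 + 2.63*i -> [9.41, 12.04, 14.67, 17.3, 19.93]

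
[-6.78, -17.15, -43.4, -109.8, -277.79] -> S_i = -6.78*2.53^i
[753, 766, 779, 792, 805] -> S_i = 753 + 13*i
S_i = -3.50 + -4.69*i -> [-3.5, -8.19, -12.88, -17.57, -22.26]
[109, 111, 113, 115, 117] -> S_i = 109 + 2*i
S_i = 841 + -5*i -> [841, 836, 831, 826, 821]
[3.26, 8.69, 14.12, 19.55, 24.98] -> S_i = 3.26 + 5.43*i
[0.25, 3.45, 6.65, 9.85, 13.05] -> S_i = 0.25 + 3.20*i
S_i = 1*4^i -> [1, 4, 16, 64, 256]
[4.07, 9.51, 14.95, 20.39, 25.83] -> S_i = 4.07 + 5.44*i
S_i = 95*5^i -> [95, 475, 2375, 11875, 59375]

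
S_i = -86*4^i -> [-86, -344, -1376, -5504, -22016]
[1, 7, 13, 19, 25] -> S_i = 1 + 6*i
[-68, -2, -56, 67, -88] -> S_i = Random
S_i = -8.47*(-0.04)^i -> [-8.47, 0.34, -0.01, 0.0, -0.0]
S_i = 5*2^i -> [5, 10, 20, 40, 80]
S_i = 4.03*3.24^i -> [4.03, 13.06, 42.31, 137.07, 444.1]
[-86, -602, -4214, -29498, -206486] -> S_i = -86*7^i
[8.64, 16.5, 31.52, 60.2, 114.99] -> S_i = 8.64*1.91^i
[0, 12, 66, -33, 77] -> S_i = Random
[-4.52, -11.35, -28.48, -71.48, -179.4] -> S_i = -4.52*2.51^i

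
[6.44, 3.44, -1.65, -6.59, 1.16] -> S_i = Random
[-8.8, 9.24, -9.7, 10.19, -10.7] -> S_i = -8.80*(-1.05)^i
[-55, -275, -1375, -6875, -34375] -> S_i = -55*5^i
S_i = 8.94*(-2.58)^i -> [8.94, -23.07, 59.51, -153.53, 396.11]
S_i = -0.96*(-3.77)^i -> [-0.96, 3.62, -13.64, 51.44, -193.93]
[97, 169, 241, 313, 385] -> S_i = 97 + 72*i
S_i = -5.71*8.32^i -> [-5.71, -47.51, -395.26, -3288.56, -27360.84]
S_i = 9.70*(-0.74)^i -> [9.7, -7.18, 5.31, -3.93, 2.91]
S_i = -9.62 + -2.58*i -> [-9.62, -12.2, -14.78, -17.36, -19.94]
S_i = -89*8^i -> [-89, -712, -5696, -45568, -364544]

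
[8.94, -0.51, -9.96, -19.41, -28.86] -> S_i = 8.94 + -9.45*i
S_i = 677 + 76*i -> [677, 753, 829, 905, 981]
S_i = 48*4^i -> [48, 192, 768, 3072, 12288]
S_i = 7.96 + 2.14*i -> [7.96, 10.1, 12.24, 14.38, 16.52]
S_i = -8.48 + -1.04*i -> [-8.48, -9.52, -10.56, -11.6, -12.64]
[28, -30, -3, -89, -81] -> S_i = Random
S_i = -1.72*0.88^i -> [-1.72, -1.51, -1.33, -1.17, -1.03]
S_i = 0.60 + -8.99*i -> [0.6, -8.39, -17.38, -26.37, -35.36]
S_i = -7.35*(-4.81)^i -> [-7.35, 35.35, -170.05, 817.94, -3934.3]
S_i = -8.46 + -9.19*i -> [-8.46, -17.65, -26.84, -36.03, -45.22]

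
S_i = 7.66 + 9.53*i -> [7.66, 17.19, 26.72, 36.25, 45.78]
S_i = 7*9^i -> [7, 63, 567, 5103, 45927]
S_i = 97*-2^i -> [97, -194, 388, -776, 1552]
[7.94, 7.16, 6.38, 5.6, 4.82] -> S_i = 7.94 + -0.78*i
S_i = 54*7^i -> [54, 378, 2646, 18522, 129654]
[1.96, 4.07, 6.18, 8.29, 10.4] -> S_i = 1.96 + 2.11*i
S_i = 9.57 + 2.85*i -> [9.57, 12.42, 15.27, 18.12, 20.97]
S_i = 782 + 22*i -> [782, 804, 826, 848, 870]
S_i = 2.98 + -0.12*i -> [2.98, 2.86, 2.74, 2.62, 2.5]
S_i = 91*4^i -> [91, 364, 1456, 5824, 23296]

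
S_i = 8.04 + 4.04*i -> [8.04, 12.08, 16.12, 20.16, 24.2]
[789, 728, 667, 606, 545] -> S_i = 789 + -61*i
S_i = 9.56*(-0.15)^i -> [9.56, -1.43, 0.22, -0.03, 0.0]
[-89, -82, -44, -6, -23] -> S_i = Random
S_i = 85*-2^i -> [85, -170, 340, -680, 1360]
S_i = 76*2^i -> [76, 152, 304, 608, 1216]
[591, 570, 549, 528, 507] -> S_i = 591 + -21*i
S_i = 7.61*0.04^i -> [7.61, 0.3, 0.01, 0.0, 0.0]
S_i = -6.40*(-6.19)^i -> [-6.4, 39.62, -245.22, 1517.93, -9395.99]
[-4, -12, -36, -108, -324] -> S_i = -4*3^i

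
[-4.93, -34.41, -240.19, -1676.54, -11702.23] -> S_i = -4.93*6.98^i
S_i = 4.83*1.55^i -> [4.83, 7.49, 11.6, 17.99, 27.88]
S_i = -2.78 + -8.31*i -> [-2.78, -11.09, -19.4, -27.71, -36.02]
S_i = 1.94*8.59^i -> [1.94, 16.66, 143.15, 1229.65, 10562.69]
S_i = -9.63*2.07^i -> [-9.63, -19.93, -41.26, -85.42, -176.81]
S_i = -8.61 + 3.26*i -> [-8.61, -5.35, -2.09, 1.17, 4.43]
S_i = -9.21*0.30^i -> [-9.21, -2.76, -0.83, -0.25, -0.07]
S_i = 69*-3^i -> [69, -207, 621, -1863, 5589]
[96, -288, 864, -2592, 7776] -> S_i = 96*-3^i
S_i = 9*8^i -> [9, 72, 576, 4608, 36864]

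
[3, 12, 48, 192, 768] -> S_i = 3*4^i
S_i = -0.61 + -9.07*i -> [-0.61, -9.68, -18.75, -27.82, -36.89]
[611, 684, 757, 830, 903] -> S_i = 611 + 73*i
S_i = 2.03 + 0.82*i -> [2.03, 2.85, 3.67, 4.49, 5.31]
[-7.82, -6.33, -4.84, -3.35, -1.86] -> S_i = -7.82 + 1.49*i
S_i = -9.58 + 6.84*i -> [-9.58, -2.74, 4.1, 10.94, 17.78]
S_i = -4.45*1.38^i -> [-4.45, -6.14, -8.47, -11.69, -16.14]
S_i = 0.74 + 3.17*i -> [0.74, 3.91, 7.08, 10.25, 13.42]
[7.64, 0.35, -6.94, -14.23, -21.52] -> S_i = 7.64 + -7.29*i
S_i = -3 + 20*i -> [-3, 17, 37, 57, 77]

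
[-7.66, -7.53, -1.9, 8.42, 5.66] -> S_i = Random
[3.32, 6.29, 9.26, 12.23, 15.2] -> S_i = 3.32 + 2.97*i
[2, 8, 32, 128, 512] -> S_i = 2*4^i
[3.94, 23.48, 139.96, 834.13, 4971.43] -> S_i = 3.94*5.96^i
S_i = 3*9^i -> [3, 27, 243, 2187, 19683]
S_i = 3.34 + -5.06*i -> [3.34, -1.72, -6.78, -11.84, -16.9]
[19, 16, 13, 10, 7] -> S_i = 19 + -3*i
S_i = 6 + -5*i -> [6, 1, -4, -9, -14]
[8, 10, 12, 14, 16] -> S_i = 8 + 2*i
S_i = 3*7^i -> [3, 21, 147, 1029, 7203]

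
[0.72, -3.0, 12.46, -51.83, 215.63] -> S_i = 0.72*(-4.16)^i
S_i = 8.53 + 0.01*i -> [8.53, 8.54, 8.55, 8.56, 8.57]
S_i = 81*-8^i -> [81, -648, 5184, -41472, 331776]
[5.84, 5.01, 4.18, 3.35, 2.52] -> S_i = 5.84 + -0.83*i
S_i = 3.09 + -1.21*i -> [3.09, 1.88, 0.67, -0.54, -1.75]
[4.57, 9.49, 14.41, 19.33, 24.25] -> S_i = 4.57 + 4.92*i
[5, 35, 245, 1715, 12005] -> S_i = 5*7^i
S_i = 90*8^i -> [90, 720, 5760, 46080, 368640]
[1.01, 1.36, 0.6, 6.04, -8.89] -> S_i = Random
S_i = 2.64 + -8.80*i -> [2.64, -6.16, -14.96, -23.76, -32.56]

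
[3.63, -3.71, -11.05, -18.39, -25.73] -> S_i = 3.63 + -7.34*i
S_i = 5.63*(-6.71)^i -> [5.63, -37.78, 253.49, -1700.89, 11412.96]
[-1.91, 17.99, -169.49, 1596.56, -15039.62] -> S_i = -1.91*(-9.42)^i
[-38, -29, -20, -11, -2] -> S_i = -38 + 9*i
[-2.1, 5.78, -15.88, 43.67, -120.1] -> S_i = -2.10*(-2.75)^i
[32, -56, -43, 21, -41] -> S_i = Random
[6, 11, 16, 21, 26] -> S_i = 6 + 5*i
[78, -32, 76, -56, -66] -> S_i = Random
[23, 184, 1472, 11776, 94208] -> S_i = 23*8^i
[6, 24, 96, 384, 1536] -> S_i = 6*4^i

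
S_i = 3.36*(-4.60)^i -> [3.36, -15.46, 71.1, -327.05, 1504.43]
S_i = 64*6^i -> [64, 384, 2304, 13824, 82944]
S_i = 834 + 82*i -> [834, 916, 998, 1080, 1162]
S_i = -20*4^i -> [-20, -80, -320, -1280, -5120]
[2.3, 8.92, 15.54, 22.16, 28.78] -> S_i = 2.30 + 6.62*i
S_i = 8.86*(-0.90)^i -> [8.86, -7.97, 7.18, -6.46, 5.81]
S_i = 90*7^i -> [90, 630, 4410, 30870, 216090]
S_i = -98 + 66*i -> [-98, -32, 34, 100, 166]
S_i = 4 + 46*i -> [4, 50, 96, 142, 188]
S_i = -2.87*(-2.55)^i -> [-2.87, 7.32, -18.66, 47.59, -121.35]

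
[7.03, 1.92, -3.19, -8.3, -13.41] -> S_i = 7.03 + -5.11*i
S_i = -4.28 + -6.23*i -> [-4.28, -10.51, -16.74, -22.97, -29.2]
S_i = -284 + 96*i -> [-284, -188, -92, 4, 100]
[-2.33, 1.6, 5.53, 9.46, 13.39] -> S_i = -2.33 + 3.93*i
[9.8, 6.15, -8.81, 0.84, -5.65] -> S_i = Random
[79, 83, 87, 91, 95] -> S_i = 79 + 4*i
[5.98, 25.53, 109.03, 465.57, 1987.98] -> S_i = 5.98*4.27^i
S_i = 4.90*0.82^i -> [4.9, 4.02, 3.29, 2.7, 2.22]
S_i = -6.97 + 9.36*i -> [-6.97, 2.39, 11.75, 21.11, 30.47]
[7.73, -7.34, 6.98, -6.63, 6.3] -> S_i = 7.73*(-0.95)^i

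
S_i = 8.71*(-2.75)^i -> [8.71, -23.95, 65.87, -181.14, 498.14]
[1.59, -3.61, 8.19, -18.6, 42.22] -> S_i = 1.59*(-2.27)^i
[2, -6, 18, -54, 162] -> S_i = 2*-3^i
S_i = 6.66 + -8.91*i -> [6.66, -2.25, -11.16, -20.07, -28.98]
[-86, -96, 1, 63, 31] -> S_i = Random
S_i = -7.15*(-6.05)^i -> [-7.15, 43.26, -261.71, 1583.33, -9579.16]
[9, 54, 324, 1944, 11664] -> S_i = 9*6^i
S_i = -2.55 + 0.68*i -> [-2.55, -1.87, -1.19, -0.51, 0.17]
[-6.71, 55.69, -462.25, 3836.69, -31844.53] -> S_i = -6.71*(-8.30)^i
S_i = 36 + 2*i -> [36, 38, 40, 42, 44]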